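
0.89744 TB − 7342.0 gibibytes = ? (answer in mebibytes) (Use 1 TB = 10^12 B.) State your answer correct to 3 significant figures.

0.89744 TB = 855865 MiB and 7342.0 GiB = 7.51821e+6 MiB.
855865 − 7.51821e+6 ≈ -6.66e+6 MiB.

-6.66e+6 MiB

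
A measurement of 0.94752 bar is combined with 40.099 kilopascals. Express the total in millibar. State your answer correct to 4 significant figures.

1349 mbar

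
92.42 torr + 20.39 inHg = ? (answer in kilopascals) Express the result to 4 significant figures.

92.42 torr = 12.3217 kPa and 20.39 inHg = 69.0485 kPa.
12.3217 + 69.0485 ≈ 81.37 kPa.

81.37 kilopascals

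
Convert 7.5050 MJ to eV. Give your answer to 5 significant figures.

1 megajoule = 6.24151 × 10^24 eV.
So 7.5050 × 6.24151 × 10^24 ≈ 4.6843 × 10^25 eV.

4.6843 × 10^25 electronvolts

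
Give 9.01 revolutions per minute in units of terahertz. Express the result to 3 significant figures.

1 rpm = 1.66667 × 10^-14 terahertz.
Thus 9.01 × 1.66667 × 10^-14 ≈ 1.50 × 10^-13 THz.

1.50 × 10^-13 terahertz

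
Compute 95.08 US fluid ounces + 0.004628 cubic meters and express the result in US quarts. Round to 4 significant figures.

95.08 US fl oz = 2.97125 US qt and 0.004628 m³ = 4.89035 US qt.
2.97125 + 4.89035 ≈ 7.862 US qt.

7.862 US qt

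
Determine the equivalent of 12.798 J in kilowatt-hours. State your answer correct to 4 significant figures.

1 joule = 2.77778 × 10^-7 kWh.
Thus 12.798 × 2.77778 × 10^-7 ≈ 3.555 × 10^-6 kWh.

3.555 × 10^-6 kilowatt-hours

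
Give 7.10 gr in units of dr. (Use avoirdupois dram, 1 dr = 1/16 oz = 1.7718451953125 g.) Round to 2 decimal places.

0.26 dr

1 grain = 0.0365714 drams.
Thus 7.10 × 0.0365714 ≈ 0.26 dr.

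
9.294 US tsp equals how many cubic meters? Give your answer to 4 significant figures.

4.581e-5 m³

1 US teaspoon = 4.92892e-6 m³.
Then 9.294 × 4.92892e-6 ≈ 4.581e-5 m³.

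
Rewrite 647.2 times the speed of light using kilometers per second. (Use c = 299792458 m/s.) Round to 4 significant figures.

1.940 × 10^8 km/s

1 speed of light = 299792 km/s.
So 647.2 × 299792 ≈ 1.940 × 10^8 km/s.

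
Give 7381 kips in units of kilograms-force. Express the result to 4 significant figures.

1 kip = 453.592 kilograms-force.
So 7381 × 453.592 ≈ 3.348 × 10^6 kgf.

3.348 × 10^6 kilograms-force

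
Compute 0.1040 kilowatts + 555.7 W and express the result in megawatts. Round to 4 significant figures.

0.1040 kW = 0.000104000 MW and 555.7 W = 0.000555700 MW.
0.000104000 + 0.000555700 ≈ 0.0006597 MW.

0.0006597 MW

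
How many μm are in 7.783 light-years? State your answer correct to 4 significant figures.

7.363 × 10^22 μm

1 light-year = 9.46073 × 10^21 μm.
Thus 7.783 × 9.46073 × 10^21 ≈ 7.363 × 10^22 μm.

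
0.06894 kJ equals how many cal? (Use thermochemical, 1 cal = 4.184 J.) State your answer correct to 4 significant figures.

16.48 calories

1 kilojoule = 239.006 cal.
0.06894 × 239.006 ≈ 16.48 cal.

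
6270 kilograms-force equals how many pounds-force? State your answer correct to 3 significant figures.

1 kilogram-force = 2.20462 lbf.
6270 × 2.20462 ≈ 13800 lbf.

13800 lbf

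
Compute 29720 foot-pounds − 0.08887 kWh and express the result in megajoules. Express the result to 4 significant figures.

-0.2796 MJ

29720 ft·lbf = 0.0402949 MJ and 0.08887 kWh = 0.319932 MJ.
0.0402949 − 0.319932 ≈ -0.2796 MJ.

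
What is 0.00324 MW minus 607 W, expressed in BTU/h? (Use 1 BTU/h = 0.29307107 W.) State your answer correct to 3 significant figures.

0.00324 MW = 11055.3 BTU/h and 607 W = 2071.17 BTU/h.
11055.3 − 2071.17 ≈ 8980 BTU/h.

8980 BTU per hour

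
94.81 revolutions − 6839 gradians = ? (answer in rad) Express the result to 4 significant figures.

94.81 rev = 595.709 rad and 6839 grad = 107.427 rad.
595.709 − 107.427 ≈ 488.3 rad.

488.3 radians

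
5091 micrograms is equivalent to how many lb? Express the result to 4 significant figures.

1 microgram = 2.20462e-9 lb.
So 5091 × 2.20462e-9 ≈ 1.122e-5 lb.

1.122e-5 lb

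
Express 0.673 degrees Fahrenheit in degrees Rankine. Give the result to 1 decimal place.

460.3 °R

°R = °F + 459.67.
Applying the formula gives 460.3 °R.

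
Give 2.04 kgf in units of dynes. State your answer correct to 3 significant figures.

1 kilogram-force = 980665 dyn.
Thus 2.04 × 980665 ≈ 2.00 × 10^6 dyn.

2.00 × 10^6 dyn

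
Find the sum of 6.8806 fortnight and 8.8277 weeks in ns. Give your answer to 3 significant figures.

1.37 × 10^16 nanoseconds

6.8806 fortnight = 8.32277 × 10^15 ns and 8.8277 wk = 5.33899 × 10^15 ns.
8.32277 × 10^15 + 5.33899 × 10^15 ≈ 1.37 × 10^16 ns.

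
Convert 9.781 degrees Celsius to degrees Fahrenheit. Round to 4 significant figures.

°F = °C × 9/5 + 32.
Applying the formula gives 49.61 °F.

49.61 °F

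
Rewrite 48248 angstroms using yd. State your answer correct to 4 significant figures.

1 angstrom = 1.09361e-10 yd.
Then 48248 × 1.09361e-10 ≈ 5.276e-6 yd.

5.276e-6 yd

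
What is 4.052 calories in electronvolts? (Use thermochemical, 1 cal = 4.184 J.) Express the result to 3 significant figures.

1.06e+20 eV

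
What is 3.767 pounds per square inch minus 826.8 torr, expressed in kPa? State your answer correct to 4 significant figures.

3.767 psi = 25.9726 kPa and 826.8 torr = 110.231 kPa.
25.9726 − 110.231 ≈ -84.26 kPa.

-84.26 kPa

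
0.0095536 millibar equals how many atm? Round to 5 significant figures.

1 millibar = 0.000986923 atmospheres.
Thus 0.0095536 × 0.000986923 ≈ 9.4287 × 10^-6 atm.

9.4287 × 10^-6 atm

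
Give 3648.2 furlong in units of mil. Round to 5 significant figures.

2.8894e+10 mil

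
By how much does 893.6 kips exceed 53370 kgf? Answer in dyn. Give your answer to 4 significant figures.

3.452 × 10^11 dynes

893.6 kip = 3.97493 × 10^11 dyn and 53370 kgf = 5.23381 × 10^10 dyn.
3.97493 × 10^11 − 5.23381 × 10^10 ≈ 3.452 × 10^11 dyn.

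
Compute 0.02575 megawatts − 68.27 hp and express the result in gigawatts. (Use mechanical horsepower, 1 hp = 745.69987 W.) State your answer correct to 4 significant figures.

0.02575 MW = 2.57500e-5 GW and 68.27 hp = 5.09089e-5 GW.
2.57500e-5 − 5.09089e-5 ≈ -2.516e-5 GW.

-2.516e-5 gigawatts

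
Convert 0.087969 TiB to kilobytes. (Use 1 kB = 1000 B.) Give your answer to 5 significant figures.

9.6723e+7 kilobytes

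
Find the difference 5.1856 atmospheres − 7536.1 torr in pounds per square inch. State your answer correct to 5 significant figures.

-69.517 psi

5.1856 atm = 76.2073 psi and 7536.1 torr = 145.724 psi.
76.2073 − 145.724 ≈ -69.517 psi.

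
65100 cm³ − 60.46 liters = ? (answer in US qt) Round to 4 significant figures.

4.903 US qt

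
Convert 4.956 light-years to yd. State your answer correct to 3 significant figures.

5.13e+16 yards

1 light-year = 1.03464e+16 yd.
4.956 × 1.03464e+16 ≈ 5.13e+16 yd.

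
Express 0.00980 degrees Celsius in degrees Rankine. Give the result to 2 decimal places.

°R = (°C + 273.15) × 9/5.
Applying the formula gives 491.69 °R.

491.69 degrees Rankine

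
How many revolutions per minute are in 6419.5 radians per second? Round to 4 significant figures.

61300 rpm

1 radian per second = 9.54930 rpm.
So 6419.5 × 9.54930 ≈ 61300 rpm.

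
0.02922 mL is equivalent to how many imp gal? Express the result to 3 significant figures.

1 milliliter = 0.000219969 imperial gallons.
So 0.02922 × 0.000219969 ≈ 6.43e-6 imp gal.

6.43e-6 imp gal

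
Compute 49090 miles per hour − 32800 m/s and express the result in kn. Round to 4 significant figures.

-21100 kn

49090 mph = 42658.0 kn and 32800 m/s = 63758.1 kn.
42658.0 − 63758.1 ≈ -21100 kn.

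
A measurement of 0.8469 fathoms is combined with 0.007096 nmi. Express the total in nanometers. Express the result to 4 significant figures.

1.469e+10 nanometers

0.8469 fathom = 1.54881e+9 nm and 0.007096 nmi = 1.31418e+10 nm.
1.54881e+9 + 1.31418e+10 ≈ 1.469e+10 nm.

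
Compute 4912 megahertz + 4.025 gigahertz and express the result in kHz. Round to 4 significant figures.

8.937 × 10^6 kHz

4912 MHz = 4.91200 × 10^6 kHz and 4.025 GHz = 4.02500 × 10^6 kHz.
4.91200 × 10^6 + 4.02500 × 10^6 ≈ 8.937 × 10^6 kHz.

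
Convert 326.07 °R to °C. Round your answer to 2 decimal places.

-92.00 degrees Celsius

°R = (°C + 273.15) × 9/5.
Applying the formula gives -92.00 °C.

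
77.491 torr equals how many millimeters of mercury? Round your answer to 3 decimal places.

1 torr = 1.00000 mmHg.
So 77.491 × 1.00000 ≈ 77.491 mmHg.

77.491 mmHg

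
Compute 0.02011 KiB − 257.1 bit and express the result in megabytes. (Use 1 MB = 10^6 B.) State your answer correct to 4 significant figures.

-1.154e-5 MB

0.02011 KiB = 2.05926e-5 MB and 257.1 bit = 3.21375e-5 MB.
2.05926e-5 − 3.21375e-5 ≈ -1.154e-5 MB.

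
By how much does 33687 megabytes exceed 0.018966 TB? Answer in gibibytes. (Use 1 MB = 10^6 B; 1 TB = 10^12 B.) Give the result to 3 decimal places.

33687 MB = 31.3735 GiB and 0.018966 TB = 17.6635 GiB.
31.3735 − 17.6635 ≈ 13.710 GiB.

13.710 GiB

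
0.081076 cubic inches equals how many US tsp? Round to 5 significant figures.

0.26955 US tsp

1 in³ = 3.32468 US teaspoons.
So 0.081076 × 3.32468 ≈ 0.26955 US tsp.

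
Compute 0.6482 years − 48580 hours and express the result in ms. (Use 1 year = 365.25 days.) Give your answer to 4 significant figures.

-1.544 × 10^11 ms

0.6482 yr = 2.04556 × 10^10 ms and 48580 h = 1.74888 × 10^11 ms.
2.04556 × 10^10 − 1.74888 × 10^11 ≈ -1.544 × 10^11 ms.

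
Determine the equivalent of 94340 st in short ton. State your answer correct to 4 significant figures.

660.4 short tons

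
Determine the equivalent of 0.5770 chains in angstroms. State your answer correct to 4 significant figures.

1.161 × 10^11 angstroms

1 chain = 2.01168 × 10^11 Å.
0.5770 × 2.01168 × 10^11 ≈ 1.161 × 10^11 Å.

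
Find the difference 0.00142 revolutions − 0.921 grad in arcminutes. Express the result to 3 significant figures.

0.00142 rev = 30.6720 arcmin and 0.921 grad = 49.7340 arcmin.
30.6720 − 49.7340 ≈ -19.1 arcmin.

-19.1 arcmin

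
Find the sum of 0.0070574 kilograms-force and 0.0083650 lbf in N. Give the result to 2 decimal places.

0.0070574 kgf = 0.0692095 N and 0.0083650 lbf = 0.0372094 N.
0.0692095 + 0.0372094 ≈ 0.11 N.

0.11 N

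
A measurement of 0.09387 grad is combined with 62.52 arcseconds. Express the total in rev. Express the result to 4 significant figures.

0.09387 grad = 0.000234675 rev and 62.52 arcsec = 4.82407e-5 rev.
0.000234675 + 4.82407e-5 ≈ 0.0002829 rev.

0.0002829 rev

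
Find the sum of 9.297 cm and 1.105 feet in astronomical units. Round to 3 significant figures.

9.297 cm = 6.21466e-13 au and 1.105 ft = 2.25140e-12 au.
6.21466e-13 + 2.25140e-12 ≈ 2.87e-12 au.

2.87e-12 astronomical units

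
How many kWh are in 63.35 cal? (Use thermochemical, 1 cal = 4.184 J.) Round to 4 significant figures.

1 cal = 1.16222e-6 kilowatt-hours.
Thus 63.35 × 1.16222e-6 ≈ 7.363e-5 kWh.

7.363e-5 kWh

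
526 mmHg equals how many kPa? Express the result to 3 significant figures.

70.1 kilopascals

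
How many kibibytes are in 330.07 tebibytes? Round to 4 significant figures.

3.544e+11 kibibytes

1 TiB = 1.07374e+9 kibibytes.
So 330.07 × 1.07374e+9 ≈ 3.544e+11 KiB.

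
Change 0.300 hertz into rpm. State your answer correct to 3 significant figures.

18.0 revolutions per minute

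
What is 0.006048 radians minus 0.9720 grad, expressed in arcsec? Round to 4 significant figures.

0.006048 rad = 1247.49 arcsec and 0.9720 grad = 3149.28 arcsec.
1247.49 − 3149.28 ≈ -1902 arcsec.

-1902 arcsec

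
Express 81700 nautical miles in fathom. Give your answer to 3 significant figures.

1 nmi = 1012.69 fathom.
So 81700 × 1012.69 ≈ 8.27 × 10^7 fathom.

8.27 × 10^7 fathom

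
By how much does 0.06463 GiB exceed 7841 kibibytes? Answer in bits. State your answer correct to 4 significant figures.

0.06463 GiB = 5.55167e+8 bit and 7841 KiB = 6.42335e+7 bit.
5.55167e+8 − 6.42335e+7 ≈ 4.909e+8 bit.

4.909e+8 bit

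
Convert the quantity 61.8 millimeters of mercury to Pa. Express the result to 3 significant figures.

1 mmHg = 133.322 pascals.
Then 61.8 × 133.322 ≈ 8240 Pa.

8240 pascals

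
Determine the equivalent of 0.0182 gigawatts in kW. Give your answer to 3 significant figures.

1 GW = 1.00000 × 10^6 kW.
Thus 0.0182 × 1.00000 × 10^6 ≈ 18200 kW.

18200 kW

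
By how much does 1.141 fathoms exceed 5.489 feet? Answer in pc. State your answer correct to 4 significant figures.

1.340 × 10^-17 pc

1.141 fathom = 6.76241 × 10^-17 pc and 5.489 ft = 5.42198 × 10^-17 pc.
6.76241 × 10^-17 − 5.42198 × 10^-17 ≈ 1.340 × 10^-17 pc.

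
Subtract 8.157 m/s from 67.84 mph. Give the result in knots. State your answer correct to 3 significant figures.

43.1 knots

67.84 mph = 58.9513 kn and 8.157 m/s = 15.8559 kn.
58.9513 − 15.8559 ≈ 43.1 kn.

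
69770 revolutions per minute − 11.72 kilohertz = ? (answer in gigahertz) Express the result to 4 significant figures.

-1.056 × 10^-5 GHz

69770 rpm = 1.16283 × 10^-6 GHz and 11.72 kHz = 1.17200 × 10^-5 GHz.
1.16283 × 10^-6 − 1.17200 × 10^-5 ≈ -1.056 × 10^-5 GHz.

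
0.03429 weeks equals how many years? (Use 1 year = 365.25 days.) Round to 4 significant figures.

0.0006572 years

1 wk = 0.0191650 yr.
0.03429 × 0.0191650 ≈ 0.0006572 yr.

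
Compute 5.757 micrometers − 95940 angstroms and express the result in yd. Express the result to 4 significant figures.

5.757 μm = 6.29593 × 10^-6 yd and 95940 Å = 1.04921 × 10^-5 yd.
6.29593 × 10^-6 − 1.04921 × 10^-5 ≈ -4.196 × 10^-6 yd.

-4.196 × 10^-6 yd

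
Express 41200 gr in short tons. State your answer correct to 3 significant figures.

0.00294 short ton

1 gr = 7.14286e-8 short ton.
Thus 41200 × 7.14286e-8 ≈ 0.00294 short ton.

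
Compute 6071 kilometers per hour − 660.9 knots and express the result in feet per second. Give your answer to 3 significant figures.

6071 km/h = 5532.77 ft/s and 660.9 kn = 1115.47 ft/s.
5532.77 − 1115.47 ≈ 4420 ft/s.

4420 feet per second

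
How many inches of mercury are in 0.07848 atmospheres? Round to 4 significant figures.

2.348 inches of mercury

1 atmosphere = 29.9213 inHg.
0.07848 × 29.9213 ≈ 2.348 inHg.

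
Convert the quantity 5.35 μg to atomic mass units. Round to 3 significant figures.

1 μg = 6.02214e+17 atomic mass units.
Then 5.35 × 6.02214e+17 ≈ 3.22e+18 u.

3.22e+18 atomic mass units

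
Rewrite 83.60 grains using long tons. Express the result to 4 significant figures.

5.332e-6 long ton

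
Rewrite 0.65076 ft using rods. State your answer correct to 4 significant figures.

1 ft = 0.0606061 rod.
0.65076 × 0.0606061 ≈ 0.03944 rod.

0.03944 rod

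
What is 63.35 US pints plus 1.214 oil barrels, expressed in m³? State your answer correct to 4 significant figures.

0.2230 cubic meters

63.35 US pt = 0.0299757 m³ and 1.214 bbl = 0.193011 m³.
0.0299757 + 0.193011 ≈ 0.2230 m³.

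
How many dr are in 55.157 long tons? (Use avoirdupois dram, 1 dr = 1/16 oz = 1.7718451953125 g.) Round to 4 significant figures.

1 long ton = 573440 dr.
Thus 55.157 × 573440 ≈ 3.163e+7 dr.

3.163e+7 drams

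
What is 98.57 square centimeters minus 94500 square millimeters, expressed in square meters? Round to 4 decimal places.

-0.0846 m²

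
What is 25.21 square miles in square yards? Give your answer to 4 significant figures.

7.809e+7 square yards

1 mi² = 3.09760e+6 square yards.
Thus 25.21 × 3.09760e+6 ≈ 7.809e+7 yd².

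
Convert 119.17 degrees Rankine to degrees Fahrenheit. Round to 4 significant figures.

-340.5 °F

°R = °F + 459.67.
Applying the formula gives -340.5 °F.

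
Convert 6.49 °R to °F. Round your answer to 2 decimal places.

-453.18 °F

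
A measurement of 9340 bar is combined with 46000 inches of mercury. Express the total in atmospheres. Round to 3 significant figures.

10800 atm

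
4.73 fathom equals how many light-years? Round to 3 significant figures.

9.14 × 10^-16 ly

1 fathom = 1.93304 × 10^-16 light-years.
4.73 × 1.93304 × 10^-16 ≈ 9.14 × 10^-16 ly.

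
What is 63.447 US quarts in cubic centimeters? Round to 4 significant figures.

1 US quart = 946.353 cubic centimeters.
So 63.447 × 946.353 ≈ 60040 cm³.

60040 cm³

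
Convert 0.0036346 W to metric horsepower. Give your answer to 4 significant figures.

1 W = 0.00135962 PS.
0.0036346 × 0.00135962 ≈ 4.942e-6 PS.

4.942e-6 PS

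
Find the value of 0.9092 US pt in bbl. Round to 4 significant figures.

1 US pt = 0.00297619 bbl.
So 0.9092 × 0.00297619 ≈ 0.002706 bbl.

0.002706 bbl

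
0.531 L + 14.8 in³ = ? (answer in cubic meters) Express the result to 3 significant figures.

0.531 L = 0.000531000 m³ and 14.8 in³ = 0.000242529 m³.
0.000531000 + 0.000242529 ≈ 0.000774 m³.

0.000774 m³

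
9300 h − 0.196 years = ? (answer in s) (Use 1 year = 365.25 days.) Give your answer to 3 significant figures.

2.73e+7 seconds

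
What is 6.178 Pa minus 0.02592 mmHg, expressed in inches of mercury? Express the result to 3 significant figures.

0.000804 inHg

6.178 Pa = 0.00182436 inHg and 0.02592 mmHg = 0.00102047 inHg.
0.00182436 − 0.00102047 ≈ 0.000804 inHg.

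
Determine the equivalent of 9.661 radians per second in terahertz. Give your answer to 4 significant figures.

1 radian per second = 1.59155 × 10^-13 THz.
9.661 × 1.59155 × 10^-13 ≈ 1.538 × 10^-12 THz.

1.538 × 10^-12 terahertz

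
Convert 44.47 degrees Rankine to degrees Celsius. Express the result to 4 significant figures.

-248.4 degrees Celsius

°R = (°C + 273.15) × 9/5.
Applying the formula gives -248.4 °C.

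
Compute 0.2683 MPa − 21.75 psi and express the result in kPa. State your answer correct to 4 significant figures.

118.3 kilopascals

0.2683 MPa = 268.300 kPa and 21.75 psi = 149.961 kPa.
268.300 − 149.961 ≈ 118.3 kPa.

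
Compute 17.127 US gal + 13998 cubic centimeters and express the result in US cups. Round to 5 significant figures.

333.20 US cup

17.127 US gal = 274.032 US cup and 13998 cm³ = 59.1661 US cup.
274.032 + 59.1661 ≈ 333.20 US cup.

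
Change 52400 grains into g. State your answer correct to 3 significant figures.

1 grain = 0.0647989 g.
52400 × 0.0647989 ≈ 3400 g.

3400 grams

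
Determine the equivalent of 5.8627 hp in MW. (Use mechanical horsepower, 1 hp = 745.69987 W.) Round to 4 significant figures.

0.004372 MW

1 hp = 0.000745700 MW.
Thus 5.8627 × 0.000745700 ≈ 0.004372 MW.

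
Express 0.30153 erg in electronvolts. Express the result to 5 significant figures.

1 erg = 6.24151e+11 eV.
Then 0.30153 × 6.24151e+11 ≈ 1.8820e+11 eV.

1.8820e+11 eV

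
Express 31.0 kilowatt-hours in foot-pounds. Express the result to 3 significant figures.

8.23e+7 ft·lbf

1 kilowatt-hour = 2.65522e+6 ft·lbf.
Then 31.0 × 2.65522e+6 ≈ 8.23e+7 ft·lbf.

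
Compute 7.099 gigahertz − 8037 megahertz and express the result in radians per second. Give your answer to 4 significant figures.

7.099 GHz = 4.46043e+10 rad/s and 8037 MHz = 5.04980e+10 rad/s.
4.46043e+10 − 5.04980e+10 ≈ -5.894e+9 rad/s.

-5.894e+9 radians per second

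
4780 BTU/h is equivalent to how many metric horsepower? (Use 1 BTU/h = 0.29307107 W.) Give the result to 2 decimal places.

1.90 PS

1 BTU/h = 0.000398466 metric horsepower.
4780 × 0.000398466 ≈ 1.90 PS.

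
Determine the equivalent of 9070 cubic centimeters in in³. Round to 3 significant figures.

1 cm³ = 0.0610237 in³.
So 9070 × 0.0610237 ≈ 553 in³.

553 cubic inches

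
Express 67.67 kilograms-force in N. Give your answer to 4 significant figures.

663.6 newtons

1 kgf = 9.80665 N.
67.67 × 9.80665 ≈ 663.6 N.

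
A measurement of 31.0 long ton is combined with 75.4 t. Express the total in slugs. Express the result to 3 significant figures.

31.0 long ton = 2158.26 slug and 75.4 t = 5166.54 slug.
2158.26 + 5166.54 ≈ 7320 slug.

7320 slug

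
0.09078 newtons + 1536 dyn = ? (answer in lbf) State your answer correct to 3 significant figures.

0.0239 lbf

0.09078 N = 0.0204082 lbf and 1536 dyn = 0.00345307 lbf.
0.0204082 + 0.00345307 ≈ 0.0239 lbf.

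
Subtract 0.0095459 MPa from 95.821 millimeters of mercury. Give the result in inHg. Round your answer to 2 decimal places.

95.821 mmHg = 3.77248 inHg and 0.0095459 MPa = 2.81890 inHg.
3.77248 − 2.81890 ≈ 0.95 inHg.

0.95 inches of mercury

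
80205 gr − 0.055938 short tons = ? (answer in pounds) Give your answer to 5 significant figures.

80205 gr = 11.4579 lb and 0.055938 short ton = 111.876 lb.
11.4579 − 111.876 ≈ -100.42 lb.

-100.42 lb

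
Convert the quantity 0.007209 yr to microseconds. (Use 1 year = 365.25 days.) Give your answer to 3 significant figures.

1 yr = 3.15576 × 10^13 μs.
0.007209 × 3.15576 × 10^13 ≈ 2.27 × 10^11 μs.

2.27 × 10^11 μs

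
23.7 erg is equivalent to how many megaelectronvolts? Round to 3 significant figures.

1 erg = 624151 megaelectronvolts.
So 23.7 × 624151 ≈ 1.48 × 10^7 MeV.

1.48 × 10^7 MeV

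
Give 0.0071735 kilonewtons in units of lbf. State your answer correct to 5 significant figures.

1 kilonewton = 224.809 lbf.
Thus 0.0071735 × 224.809 ≈ 1.6127 lbf.

1.6127 lbf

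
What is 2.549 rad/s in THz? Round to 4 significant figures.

1 radian per second = 1.59155 × 10^-13 terahertz.
2.549 × 1.59155 × 10^-13 ≈ 4.057 × 10^-13 THz.

4.057 × 10^-13 terahertz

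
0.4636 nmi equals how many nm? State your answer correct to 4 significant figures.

8.586e+11 nm

1 nmi = 1.85200e+12 nanometers.
So 0.4636 × 1.85200e+12 ≈ 8.586e+11 nm.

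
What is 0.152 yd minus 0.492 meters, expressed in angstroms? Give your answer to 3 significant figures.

-3.53 × 10^9 angstroms

0.152 yd = 1.38989 × 10^9 Å and 0.492 m = 4.92000 × 10^9 Å.
1.38989 × 10^9 − 4.92000 × 10^9 ≈ -3.53 × 10^9 Å.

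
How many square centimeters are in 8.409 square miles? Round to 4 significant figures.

2.178e+11 cm²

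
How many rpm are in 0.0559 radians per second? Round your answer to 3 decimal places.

0.534 revolutions per minute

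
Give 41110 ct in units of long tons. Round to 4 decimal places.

0.0081 long ton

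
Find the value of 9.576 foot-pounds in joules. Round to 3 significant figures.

1 ft·lbf = 1.35582 J.
9.576 × 1.35582 ≈ 13.0 J.

13.0 J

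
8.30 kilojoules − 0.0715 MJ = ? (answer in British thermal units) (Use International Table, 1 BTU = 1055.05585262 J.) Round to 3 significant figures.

8.30 kJ = 7.86688 BTU and 0.0715 MJ = 67.7689 BTU.
7.86688 − 67.7689 ≈ -59.9 BTU.

-59.9 BTU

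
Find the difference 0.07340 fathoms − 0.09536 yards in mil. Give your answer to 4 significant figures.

1852 mil

0.07340 fathom = 5284.80 mil and 0.09536 yd = 3432.96 mil.
5284.80 − 3432.96 ≈ 1852 mil.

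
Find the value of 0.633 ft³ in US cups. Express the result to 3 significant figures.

75.8 US cups

1 cubic foot = 119.688 US cup.
Then 0.633 × 119.688 ≈ 75.8 US cup.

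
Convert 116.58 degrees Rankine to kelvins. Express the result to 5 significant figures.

64.767 kelvins

°R = K × 9/5.
Applying the formula gives 64.767 K.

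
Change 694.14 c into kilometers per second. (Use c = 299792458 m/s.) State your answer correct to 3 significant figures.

2.08e+8 kilometers per second

1 c = 299792 km/s.
So 694.14 × 299792 ≈ 2.08e+8 km/s.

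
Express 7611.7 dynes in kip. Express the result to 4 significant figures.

1.711e-5 kip

1 dyn = 2.24809e-9 kip.
7611.7 × 2.24809e-9 ≈ 1.711e-5 kip.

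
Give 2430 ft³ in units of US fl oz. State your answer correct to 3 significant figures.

1 ft³ = 957.506 US fl oz.
Thus 2430 × 957.506 ≈ 2.33e+6 US fl oz.

2.33e+6 US fluid ounces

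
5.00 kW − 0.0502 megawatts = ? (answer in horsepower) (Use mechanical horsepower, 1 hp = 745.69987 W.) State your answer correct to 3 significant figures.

5.00 kW = 6.70511 hp and 0.0502 MW = 67.3193 hp.
6.70511 − 67.3193 ≈ -60.6 hp.

-60.6 hp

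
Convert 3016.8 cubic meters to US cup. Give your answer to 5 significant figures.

1 m³ = 4226.75 US cup.
So 3016.8 × 4226.75 ≈ 1.2751e+7 US cup.

1.2751e+7 US cup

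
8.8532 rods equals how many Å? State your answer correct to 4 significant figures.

4.452 × 10^11 angstroms

1 rod = 5.02920 × 10^10 angstroms.
Thus 8.8532 × 5.02920 × 10^10 ≈ 4.452 × 10^11 Å.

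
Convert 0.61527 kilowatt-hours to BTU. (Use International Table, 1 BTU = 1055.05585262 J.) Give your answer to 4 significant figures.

2099 BTU

1 kilowatt-hour = 3412.14 British thermal units.
So 0.61527 × 3412.14 ≈ 2099 BTU.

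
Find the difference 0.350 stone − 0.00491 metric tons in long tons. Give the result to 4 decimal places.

0.350 st = 0.00218750 long ton and 0.00491 t = 0.00483245 long ton.
0.00218750 − 0.00483245 ≈ -0.0026 long ton.

-0.0026 long tons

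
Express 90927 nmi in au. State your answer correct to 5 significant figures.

1 nmi = 1.23799e-8 astronomical units.
So 90927 × 1.23799e-8 ≈ 0.0011257 au.

0.0011257 au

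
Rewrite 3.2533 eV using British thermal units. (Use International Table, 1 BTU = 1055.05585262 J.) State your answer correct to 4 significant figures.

1 electronvolt = 1.51857 × 10^-22 British thermal units.
Thus 3.2533 × 1.51857 × 10^-22 ≈ 4.940 × 10^-22 BTU.

4.940 × 10^-22 British thermal units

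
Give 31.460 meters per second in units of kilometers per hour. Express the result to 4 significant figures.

113.3 kilometers per hour

1 m/s = 3.60000 km/h.
31.460 × 3.60000 ≈ 113.3 km/h.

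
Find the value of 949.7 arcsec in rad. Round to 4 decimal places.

1 arcsecond = 4.84814 × 10^-6 radians.
So 949.7 × 4.84814 × 10^-6 ≈ 0.0046 rad.

0.0046 rad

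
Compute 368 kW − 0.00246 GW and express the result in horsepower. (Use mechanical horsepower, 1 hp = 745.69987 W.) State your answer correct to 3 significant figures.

-2810 horsepower

368 kW = 493.496 hp and 0.00246 GW = 3298.91 hp.
493.496 − 3298.91 ≈ -2810 hp.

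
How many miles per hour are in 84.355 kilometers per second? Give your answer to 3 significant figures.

1 km/s = 2236.94 miles per hour.
So 84.355 × 2236.94 ≈ 189000 mph.

189000 mph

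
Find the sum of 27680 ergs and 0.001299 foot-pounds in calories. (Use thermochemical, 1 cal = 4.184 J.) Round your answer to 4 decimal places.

27680 erg = 0.000661568 cal and 0.001299 ft·lbf = 0.000420939 cal.
0.000661568 + 0.000420939 ≈ 0.0011 cal.

0.0011 cal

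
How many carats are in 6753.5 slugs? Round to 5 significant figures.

1 slug = 72969.5 carats.
So 6753.5 × 72969.5 ≈ 4.9280 × 10^8 ct.

4.9280 × 10^8 ct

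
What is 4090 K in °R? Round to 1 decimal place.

°R = K × 9/5.
Applying the formula gives 7362.0 °R.

7362.0 °R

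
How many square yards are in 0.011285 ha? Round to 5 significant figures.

134.97 yd²

1 ha = 11959.9 yd².
Then 0.011285 × 11959.9 ≈ 134.97 yd².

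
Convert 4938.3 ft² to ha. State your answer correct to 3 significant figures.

1 square foot = 9.29030e-6 hectares.
4938.3 × 9.29030e-6 ≈ 0.0459 ha.

0.0459 ha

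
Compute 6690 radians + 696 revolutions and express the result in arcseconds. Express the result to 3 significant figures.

2.28 × 10^9 arcsec

6690 rad = 1.37991 × 10^9 arcsec and 696 rev = 9.02016 × 10^8 arcsec.
1.37991 × 10^9 + 9.02016 × 10^8 ≈ 2.28 × 10^9 arcsec.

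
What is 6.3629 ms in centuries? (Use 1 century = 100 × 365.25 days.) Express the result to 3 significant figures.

1 millisecond = 3.16881e-13 century.
So 6.3629 × 3.16881e-13 ≈ 2.02e-12 century.

2.02e-12 century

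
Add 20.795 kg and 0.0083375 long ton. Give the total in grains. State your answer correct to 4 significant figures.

451600 grains

20.795 kg = 320916 gr and 0.0083375 long ton = 130732 gr.
320916 + 130732 ≈ 451600 gr.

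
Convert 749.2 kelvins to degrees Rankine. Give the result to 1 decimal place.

°R = K × 9/5.
Applying the formula gives 1348.6 °R.

1348.6 degrees Rankine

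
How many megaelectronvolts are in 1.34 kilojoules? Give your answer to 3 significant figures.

8.36e+15 MeV

1 kilojoule = 6.24151e+15 megaelectronvolts.
Then 1.34 × 6.24151e+15 ≈ 8.36e+15 MeV.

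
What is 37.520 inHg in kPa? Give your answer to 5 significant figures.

1 inch of mercury = 3.38639 kPa.
So 37.520 × 3.38639 ≈ 127.06 kPa.

127.06 kilopascals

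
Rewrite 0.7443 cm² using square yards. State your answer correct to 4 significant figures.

1 cm² = 0.000119599 yd².
So 0.7443 × 0.000119599 ≈ 8.902 × 10^-5 yd².

8.902 × 10^-5 square yards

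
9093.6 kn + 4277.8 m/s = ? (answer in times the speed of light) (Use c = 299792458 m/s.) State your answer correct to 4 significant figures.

9093.6 kn = 1.56046 × 10^-5 c and 4277.8 m/s = 1.42692 × 10^-5 c.
1.56046 × 10^-5 + 1.42692 × 10^-5 ≈ 2.987 × 10^-5 c.

2.987 × 10^-5 times the speed of light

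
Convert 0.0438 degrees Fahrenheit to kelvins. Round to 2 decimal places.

K = (°F + 459.67) × 5/9.
Applying the formula gives 255.40 K.

255.40 K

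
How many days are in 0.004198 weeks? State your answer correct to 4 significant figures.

0.02939 days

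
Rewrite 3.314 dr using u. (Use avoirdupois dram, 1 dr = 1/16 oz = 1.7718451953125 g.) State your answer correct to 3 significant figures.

3.54e+24 u

1 dram = 1.06703e+24 u.
3.314 × 1.06703e+24 ≈ 3.54e+24 u.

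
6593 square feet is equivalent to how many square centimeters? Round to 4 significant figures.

6.125 × 10^6 square centimeters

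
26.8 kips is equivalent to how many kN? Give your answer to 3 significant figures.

1 kip = 4.44822 kN.
Thus 26.8 × 4.44822 ≈ 119 kN.

119 kilonewtons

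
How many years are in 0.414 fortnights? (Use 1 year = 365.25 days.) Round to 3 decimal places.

0.016 years

1 fortnight = 0.0383299 yr.
Then 0.414 × 0.0383299 ≈ 0.016 yr.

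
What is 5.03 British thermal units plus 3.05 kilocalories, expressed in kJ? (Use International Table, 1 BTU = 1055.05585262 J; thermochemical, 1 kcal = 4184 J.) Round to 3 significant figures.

18.1 kilojoules

5.03 BTU = 5.30693 kJ and 3.05 kcal = 12.7612 kJ.
5.30693 + 12.7612 ≈ 18.1 kJ.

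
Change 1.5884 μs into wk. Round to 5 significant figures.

2.6263e-12 weeks

1 μs = 1.65344e-12 weeks.
Then 1.5884 × 1.65344e-12 ≈ 2.6263e-12 wk.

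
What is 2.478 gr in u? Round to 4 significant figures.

9.670e+22 atomic mass units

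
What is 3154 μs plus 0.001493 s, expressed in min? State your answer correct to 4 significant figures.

7.745 × 10^-5 minutes

3154 μs = 5.25667 × 10^-5 min and 0.001493 s = 2.48833 × 10^-5 min.
5.25667 × 10^-5 + 2.48833 × 10^-5 ≈ 7.745 × 10^-5 min.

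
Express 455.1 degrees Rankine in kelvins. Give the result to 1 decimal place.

°R = K × 9/5.
Applying the formula gives 252.8 K.

252.8 kelvins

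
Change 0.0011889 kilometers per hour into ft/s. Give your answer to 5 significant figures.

0.0010835 feet per second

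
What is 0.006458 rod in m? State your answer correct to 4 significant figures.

0.03248 meters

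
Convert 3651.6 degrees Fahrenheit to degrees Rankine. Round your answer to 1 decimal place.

4111.3 °R

°R = °F + 459.67.
Applying the formula gives 4111.3 °R.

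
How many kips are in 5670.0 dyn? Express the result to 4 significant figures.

1 dyn = 2.24809 × 10^-9 kip.
5670.0 × 2.24809 × 10^-9 ≈ 1.275 × 10^-5 kip.

1.275 × 10^-5 kip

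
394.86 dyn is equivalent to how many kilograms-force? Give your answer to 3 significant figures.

0.000403 kilograms-force

1 dyne = 1.01972 × 10^-6 kilograms-force.
So 394.86 × 1.01972 × 10^-6 ≈ 0.000403 kgf.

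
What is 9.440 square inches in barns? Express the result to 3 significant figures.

6.09 × 10^25 barn

1 in² = 6.45160 × 10^24 barns.
Then 9.440 × 6.45160 × 10^24 ≈ 6.09 × 10^25 barn.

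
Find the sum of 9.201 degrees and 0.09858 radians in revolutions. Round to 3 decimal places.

9.201 ° = 0.0255583 rev and 0.09858 rad = 0.0156895 rev.
0.0255583 + 0.0156895 ≈ 0.041 rev.

0.041 rev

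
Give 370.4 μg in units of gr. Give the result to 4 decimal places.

0.0057 grains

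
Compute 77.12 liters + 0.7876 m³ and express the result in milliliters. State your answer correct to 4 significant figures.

77.12 L = 77120.0 mL and 0.7876 m³ = 787600 mL.
77120.0 + 787600 ≈ 864700 mL.

864700 mL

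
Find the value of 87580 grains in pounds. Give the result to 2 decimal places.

1 gr = 0.000142857 pounds.
So 87580 × 0.000142857 ≈ 12.51 lb.

12.51 pounds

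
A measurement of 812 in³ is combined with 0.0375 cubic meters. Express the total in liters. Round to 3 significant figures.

50.8 liters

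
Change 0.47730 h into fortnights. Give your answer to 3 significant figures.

0.00142 fortnight

1 h = 0.00297619 fortnight.
Then 0.47730 × 0.00297619 ≈ 0.00142 fortnight.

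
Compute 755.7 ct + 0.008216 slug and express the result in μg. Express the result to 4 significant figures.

2.710e+8 micrograms

755.7 ct = 1.51140e+8 μg and 0.008216 slug = 1.19904e+8 μg.
1.51140e+8 + 1.19904e+8 ≈ 2.710e+8 μg.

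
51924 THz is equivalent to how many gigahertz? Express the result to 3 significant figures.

1 terahertz = 1000.00 GHz.
Thus 51924 × 1000.00 ≈ 5.19e+7 GHz.

5.19e+7 GHz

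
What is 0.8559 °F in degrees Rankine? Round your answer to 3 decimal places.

460.526 °R

°R = °F + 459.67.
Applying the formula gives 460.526 °R.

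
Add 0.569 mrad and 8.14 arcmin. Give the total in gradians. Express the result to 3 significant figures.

0.187 gradians

0.569 mrad = 0.0362237 grad and 8.14 arcmin = 0.150741 grad.
0.0362237 + 0.150741 ≈ 0.187 grad.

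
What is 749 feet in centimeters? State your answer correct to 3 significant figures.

22800 centimeters

1 foot = 30.4800 cm.
749 × 30.4800 ≈ 22800 cm.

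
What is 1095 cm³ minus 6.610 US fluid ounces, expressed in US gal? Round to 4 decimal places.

0.2376 US gallons

1095 cm³ = 0.289268 US gal and 6.610 US fl oz = 0.0516406 US gal.
0.289268 − 0.0516406 ≈ 0.2376 US gal.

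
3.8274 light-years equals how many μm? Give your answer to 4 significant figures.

3.621 × 10^22 μm

1 light-year = 9.46073 × 10^21 micrometers.
So 3.8274 × 9.46073 × 10^21 ≈ 3.621 × 10^22 μm.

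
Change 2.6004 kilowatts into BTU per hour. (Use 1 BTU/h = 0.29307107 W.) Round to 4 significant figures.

1 kW = 3412.14 BTU per hour.
Then 2.6004 × 3412.14 ≈ 8873 BTU/h.

8873 BTU per hour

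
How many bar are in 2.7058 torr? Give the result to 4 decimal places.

0.0036 bar

1 torr = 0.00133322 bar.
Then 2.7058 × 0.00133322 ≈ 0.0036 bar.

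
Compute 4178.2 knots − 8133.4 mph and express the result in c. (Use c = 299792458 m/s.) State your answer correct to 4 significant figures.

4178.2 kn = 7.16980 × 10^-6 c and 8133.4 mph = 1.21282 × 10^-5 c.
7.16980 × 10^-6 − 1.21282 × 10^-5 ≈ -4.958 × 10^-6 c.

-4.958 × 10^-6 c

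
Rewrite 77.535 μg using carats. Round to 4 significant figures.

1 microgram = 5.00000 × 10^-6 ct.
So 77.535 × 5.00000 × 10^-6 ≈ 0.0003877 ct.

0.0003877 ct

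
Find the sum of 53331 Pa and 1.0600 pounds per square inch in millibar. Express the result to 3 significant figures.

606 millibar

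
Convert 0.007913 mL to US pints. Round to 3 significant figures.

1.67 × 10^-5 US pt

1 milliliter = 0.00211338 US pt.
0.007913 × 0.00211338 ≈ 1.67 × 10^-5 US pt.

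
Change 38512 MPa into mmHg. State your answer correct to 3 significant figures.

1 MPa = 7500.62 millimeters of mercury.
Thus 38512 × 7500.62 ≈ 2.89e+8 mmHg.

2.89e+8 mmHg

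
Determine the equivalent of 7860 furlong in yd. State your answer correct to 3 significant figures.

1.73 × 10^6 yd

1 furlong = 220.000 yards.
Thus 7860 × 220.000 ≈ 1.73 × 10^6 yd.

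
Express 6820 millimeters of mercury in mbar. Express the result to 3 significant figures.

9090 mbar

1 mmHg = 1.33322 millibar.
6820 × 1.33322 ≈ 9090 mbar.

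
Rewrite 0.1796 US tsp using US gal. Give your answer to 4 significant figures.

0.0002339 US gallons

1 US teaspoon = 0.00130208 US gallons.
Then 0.1796 × 0.00130208 ≈ 0.0002339 US gal.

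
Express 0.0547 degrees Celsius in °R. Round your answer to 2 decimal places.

°R = (°C + 273.15) × 9/5.
Applying the formula gives 491.77 °R.

491.77 degrees Rankine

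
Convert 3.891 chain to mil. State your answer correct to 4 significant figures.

1 chain = 792000 mil.
Thus 3.891 × 792000 ≈ 3.082 × 10^6 mil.

3.082 × 10^6 mils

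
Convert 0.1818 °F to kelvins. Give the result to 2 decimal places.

K = (°F + 459.67) × 5/9.
Applying the formula gives 255.47 K.

255.47 K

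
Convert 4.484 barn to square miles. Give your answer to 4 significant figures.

1 barn = 3.86102 × 10^-35 square miles.
Thus 4.484 × 3.86102 × 10^-35 ≈ 1.731 × 10^-34 mi².

1.731 × 10^-34 square miles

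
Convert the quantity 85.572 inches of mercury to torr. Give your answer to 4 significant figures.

2174 torr

1 inHg = 25.4000 torr.
Then 85.572 × 25.4000 ≈ 2174 torr.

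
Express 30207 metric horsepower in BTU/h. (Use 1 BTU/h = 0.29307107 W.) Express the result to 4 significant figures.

1 PS = 2509.63 BTU per hour.
Then 30207 × 2509.63 ≈ 7.581e+7 BTU/h.

7.581e+7 BTU per hour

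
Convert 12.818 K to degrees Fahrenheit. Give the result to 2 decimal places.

-436.60 degrees Fahrenheit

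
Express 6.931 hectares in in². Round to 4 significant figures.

1 ha = 1.55000e+7 in².
6.931 × 1.55000e+7 ≈ 1.074e+8 in².

1.074e+8 in²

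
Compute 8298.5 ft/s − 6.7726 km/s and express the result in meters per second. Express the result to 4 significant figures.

8298.5 ft/s = 2529.38 m/s and 6.7726 km/s = 6772.60 m/s.
2529.38 − 6772.60 ≈ -4243 m/s.

-4243 meters per second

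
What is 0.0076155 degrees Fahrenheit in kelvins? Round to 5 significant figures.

255.38 kelvins

K = (°F + 459.67) × 5/9.
Applying the formula gives 255.38 K.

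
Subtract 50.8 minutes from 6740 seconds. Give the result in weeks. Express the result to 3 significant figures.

0.00610 wk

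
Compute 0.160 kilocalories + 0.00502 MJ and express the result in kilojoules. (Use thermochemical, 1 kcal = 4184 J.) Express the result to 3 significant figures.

5.69 kilojoules

0.160 kcal = 0.669440 kJ and 0.00502 MJ = 5.02000 kJ.
0.669440 + 5.02000 ≈ 5.69 kJ.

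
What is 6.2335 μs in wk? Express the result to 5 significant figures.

1 μs = 1.65344e-12 wk.
Then 6.2335 × 1.65344e-12 ≈ 1.0307e-11 wk.

1.0307e-11 weeks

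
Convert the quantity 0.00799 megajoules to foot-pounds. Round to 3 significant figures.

5890 foot-pounds

1 megajoule = 737562 ft·lbf.
0.00799 × 737562 ≈ 5890 ft·lbf.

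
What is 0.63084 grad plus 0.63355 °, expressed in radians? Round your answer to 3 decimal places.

0.021 rad

0.63084 grad = 0.00990921 rad and 0.63355 ° = 0.0110575 rad.
0.00990921 + 0.0110575 ≈ 0.021 rad.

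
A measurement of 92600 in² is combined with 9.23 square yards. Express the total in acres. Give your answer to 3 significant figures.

92600 in² = 0.0147625 acre and 9.23 yd² = 0.00190702 acre.
0.0147625 + 0.00190702 ≈ 0.0167 acre.

0.0167 acres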